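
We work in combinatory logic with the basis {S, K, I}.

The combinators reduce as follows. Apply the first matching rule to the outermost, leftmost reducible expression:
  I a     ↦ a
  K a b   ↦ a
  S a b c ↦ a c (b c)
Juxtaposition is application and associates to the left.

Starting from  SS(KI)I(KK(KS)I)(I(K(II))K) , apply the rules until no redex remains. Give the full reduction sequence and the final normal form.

  start: SS(KI)I(KK(KS)I)(I(K(II))K)
  [1] SI(KII)(KK(KS)I)(I(K(II))K)
  [2] I(KK(KS)I)(KII(KK(KS)I))(I(K(II))K)
  [3] KK(KS)I(KII(KK(KS)I))(I(K(II))K)
  [4] KI(KII(KK(KS)I))(I(K(II))K)
  [5] I(I(K(II))K)
  [6] I(K(II))K
  [7] K(II)K
  [8] II
  [9] I

Answer: normal form = I  (in 9 steps)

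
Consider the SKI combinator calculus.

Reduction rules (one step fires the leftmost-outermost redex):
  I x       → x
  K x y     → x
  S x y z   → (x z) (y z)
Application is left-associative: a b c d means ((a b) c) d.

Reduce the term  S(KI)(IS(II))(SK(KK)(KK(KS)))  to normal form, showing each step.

Answer: normal form = SIK  (in 8 steps)

Derivation:
  start: S(KI)(IS(II))(SK(KK)(KK(KS)))
  →1  KI(SK(KK)(KK(KS)))(IS(II)(SK(KK)(KK(KS))))
  →2  I(IS(II)(SK(KK)(KK(KS))))
  →3  IS(II)(SK(KK)(KK(KS)))
  →4  S(II)(SK(KK)(KK(KS)))
  →5  SI(SK(KK)(KK(KS)))
  →6  SI(K(KK(KS))(KK(KK(KS))))
  →7  SI(KK(KS))
  →8  SIK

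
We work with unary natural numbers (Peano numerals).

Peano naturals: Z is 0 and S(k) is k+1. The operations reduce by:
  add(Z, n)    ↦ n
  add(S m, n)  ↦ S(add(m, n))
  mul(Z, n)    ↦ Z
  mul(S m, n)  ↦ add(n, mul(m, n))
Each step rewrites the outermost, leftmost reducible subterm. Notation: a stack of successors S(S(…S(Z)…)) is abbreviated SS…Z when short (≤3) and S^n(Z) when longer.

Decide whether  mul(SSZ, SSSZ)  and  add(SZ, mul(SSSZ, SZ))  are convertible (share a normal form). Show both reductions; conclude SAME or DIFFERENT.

Answer: DIFFERENT — A ⇓ S^6(Z), B ⇓ S^4(Z)

Working:
Term A:
  start: mul(SSZ, SSSZ)
  step 1: add(SSSZ, mul(SZ, SSSZ))
  step 2: S(add(SSZ, mul(SZ, SSSZ)))
  step 3: S(S(add(SZ, mul(SZ, SSSZ))))
  step 4: S(S(S(add(Z, mul(SZ, SSSZ)))))
  step 5: S(S(S(mul(SZ, SSSZ))))
  step 6: S(S(S(add(SSSZ, mul(Z, SSSZ)))))
  step 7: S(S(S(S(add(SSZ, mul(Z, SSSZ))))))
  step 8: S(S(S(S(S(add(SZ, mul(Z, SSSZ)))))))
  step 9: S(S(S(S(S(S(add(Z, mul(Z, SSSZ))))))))
  step 10: S(S(S(S(S(S(mul(Z, SSSZ)))))))
  step 11: S^6(Z)

Term B:
  start: add(SZ, mul(SSSZ, SZ))
  step 1: S(add(Z, mul(SSSZ, SZ)))
  step 2: S(mul(SSSZ, SZ))
  step 3: S(add(SZ, mul(SSZ, SZ)))
  step 4: S(S(add(Z, mul(SSZ, SZ))))
  step 5: S(S(mul(SSZ, SZ)))
  step 6: S(S(add(SZ, mul(SZ, SZ))))
  step 7: S(S(S(add(Z, mul(SZ, SZ)))))
  step 8: S(S(S(mul(SZ, SZ))))
  step 9: S(S(S(add(SZ, mul(Z, SZ)))))
  step 10: S(S(S(S(add(Z, mul(Z, SZ))))))
  step 11: S(S(S(S(mul(Z, SZ)))))
  step 12: S^4(Z)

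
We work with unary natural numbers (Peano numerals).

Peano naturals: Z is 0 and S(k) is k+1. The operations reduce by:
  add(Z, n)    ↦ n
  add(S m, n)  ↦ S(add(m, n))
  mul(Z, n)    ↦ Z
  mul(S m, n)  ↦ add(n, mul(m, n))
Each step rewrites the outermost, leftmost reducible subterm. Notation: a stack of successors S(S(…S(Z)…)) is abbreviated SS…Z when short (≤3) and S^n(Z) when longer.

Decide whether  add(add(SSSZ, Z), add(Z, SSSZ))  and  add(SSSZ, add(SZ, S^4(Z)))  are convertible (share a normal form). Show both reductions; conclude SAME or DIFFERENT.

Term A:
  start: add(add(SSSZ, Z), add(Z, SSSZ))
  →1  add(S(add(SSZ, Z)), add(Z, SSSZ))
  →2  S(add(add(SSZ, Z), add(Z, SSSZ)))
  →3  S(add(S(add(SZ, Z)), add(Z, SSSZ)))
  →4  S(S(add(add(SZ, Z), add(Z, SSSZ))))
  →5  S(S(add(S(add(Z, Z)), add(Z, SSSZ))))
  →6  S(S(S(add(add(Z, Z), add(Z, SSSZ)))))
  →7  S(S(S(add(Z, add(Z, SSSZ)))))
  →8  S(S(S(add(Z, SSSZ))))
  →9  S^6(Z)

Term B:
  start: add(SSSZ, add(SZ, S^4(Z)))
  →1  S(add(SSZ, add(SZ, S^4(Z))))
  →2  S(S(add(SZ, add(SZ, S^4(Z)))))
  →3  S(S(S(add(Z, add(SZ, S^4(Z))))))
  →4  S(S(S(add(SZ, S^4(Z)))))
  →5  S(S(S(S(add(Z, S^4(Z))))))
  →6  S^8(Z)

Answer: DIFFERENT — A ⇓ S^6(Z), B ⇓ S^8(Z)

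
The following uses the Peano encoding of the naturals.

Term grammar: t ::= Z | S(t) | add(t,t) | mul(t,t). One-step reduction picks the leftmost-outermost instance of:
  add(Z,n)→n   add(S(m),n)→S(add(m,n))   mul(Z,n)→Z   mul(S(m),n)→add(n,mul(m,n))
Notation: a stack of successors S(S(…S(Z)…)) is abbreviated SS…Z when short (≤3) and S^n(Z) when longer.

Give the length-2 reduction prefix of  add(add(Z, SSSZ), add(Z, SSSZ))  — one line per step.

  start: add(add(Z, SSSZ), add(Z, SSSZ))
  [1] add(SSSZ, add(Z, SSSZ))
  [2] S(add(SSZ, add(Z, SSSZ)))

Answer: after 2 steps: S(add(SSZ, add(Z, SSSZ)))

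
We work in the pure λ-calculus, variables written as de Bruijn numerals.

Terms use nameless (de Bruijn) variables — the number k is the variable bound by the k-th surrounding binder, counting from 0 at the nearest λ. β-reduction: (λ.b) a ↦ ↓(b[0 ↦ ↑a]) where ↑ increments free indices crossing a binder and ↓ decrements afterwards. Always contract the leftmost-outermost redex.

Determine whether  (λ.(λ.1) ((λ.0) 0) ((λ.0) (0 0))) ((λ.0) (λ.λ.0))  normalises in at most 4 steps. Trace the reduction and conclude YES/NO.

  start: (λ.(λ.1) ((λ.0) 0) ((λ.0) (0 0))) ((λ.0) (λ.λ.0))
  [1] (λ.(λ.0) (λ.λ.0)) ((λ.0) ((λ.0) (λ.λ.0))) ((λ.0) ((λ.0) (λ.λ.0) ((λ.0) (λ.λ.0))))
  [2] (λ.0) (λ.λ.0) ((λ.0) ((λ.0) (λ.λ.0) ((λ.0) (λ.λ.0))))
  [3] (λ.λ.0) ((λ.0) ((λ.0) (λ.λ.0) ((λ.0) (λ.λ.0))))
  [4] λ.0

Answer: YES — reaches normal form λ.0 in 4 ≤ 4 steps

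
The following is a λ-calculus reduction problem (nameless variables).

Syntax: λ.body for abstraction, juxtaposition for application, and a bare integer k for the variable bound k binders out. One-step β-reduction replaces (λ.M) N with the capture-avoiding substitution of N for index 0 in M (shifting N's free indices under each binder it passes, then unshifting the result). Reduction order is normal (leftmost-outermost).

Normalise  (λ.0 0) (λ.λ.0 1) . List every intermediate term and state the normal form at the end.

  start: (λ.0 0) (λ.λ.0 1)
  →1  (λ.λ.0 1) (λ.λ.0 1)
  →2  λ.0 (λ.λ.0 1)

Answer: normal form = λ.0 (λ.λ.0 1)  (in 2 steps)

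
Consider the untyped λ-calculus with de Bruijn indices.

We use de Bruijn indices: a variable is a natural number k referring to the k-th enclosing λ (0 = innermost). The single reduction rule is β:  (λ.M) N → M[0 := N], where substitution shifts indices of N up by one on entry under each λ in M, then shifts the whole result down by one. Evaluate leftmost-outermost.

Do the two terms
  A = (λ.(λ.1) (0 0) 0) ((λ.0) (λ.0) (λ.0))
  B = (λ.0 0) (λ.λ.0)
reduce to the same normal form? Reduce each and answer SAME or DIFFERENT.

Term A:
  start: (λ.(λ.1) (0 0) 0) ((λ.0) (λ.0) (λ.0))
  [1] (λ.(λ.0) (λ.0) (λ.0)) ((λ.0) (λ.0) (λ.0) ((λ.0) (λ.0) (λ.0))) ((λ.0) (λ.0) (λ.0))
  [2] (λ.0) (λ.0) (λ.0) ((λ.0) (λ.0) (λ.0))
  [3] (λ.0) (λ.0) ((λ.0) (λ.0) (λ.0))
  [4] (λ.0) ((λ.0) (λ.0) (λ.0))
  [5] (λ.0) (λ.0) (λ.0)
  [6] (λ.0) (λ.0)
  [7] λ.0

Term B:
  start: (λ.0 0) (λ.λ.0)
  [1] (λ.λ.0) (λ.λ.0)
  [2] λ.0

Answer: SAME — A ⇓ λ.0, B ⇓ λ.0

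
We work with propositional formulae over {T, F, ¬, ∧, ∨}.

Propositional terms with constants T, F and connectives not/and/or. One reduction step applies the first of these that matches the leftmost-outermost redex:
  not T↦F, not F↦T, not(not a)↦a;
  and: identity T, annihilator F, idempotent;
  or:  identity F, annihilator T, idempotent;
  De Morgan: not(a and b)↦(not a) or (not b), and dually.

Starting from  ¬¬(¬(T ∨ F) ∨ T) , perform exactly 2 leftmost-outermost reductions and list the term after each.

Answer: after 2 steps: T

Reduction:
  start: ¬¬(¬(T ∨ F) ∨ T)
  step 1: ¬(T ∨ F) ∨ T
  step 2: T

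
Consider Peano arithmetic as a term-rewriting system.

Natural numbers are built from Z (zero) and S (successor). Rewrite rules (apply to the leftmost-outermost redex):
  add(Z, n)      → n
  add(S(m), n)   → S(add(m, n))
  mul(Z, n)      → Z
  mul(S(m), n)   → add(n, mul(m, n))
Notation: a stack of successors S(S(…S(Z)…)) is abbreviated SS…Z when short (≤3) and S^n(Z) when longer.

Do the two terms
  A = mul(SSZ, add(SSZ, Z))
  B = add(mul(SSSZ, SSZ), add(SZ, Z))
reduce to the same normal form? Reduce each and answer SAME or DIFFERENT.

Answer: DIFFERENT — A ⇓ S^4(Z), B ⇓ S^7(Z)

Reduction:
Term A:
  start: mul(SSZ, add(SSZ, Z))
  [1] add(add(SSZ, Z), mul(SZ, add(SSZ, Z)))
  [2] add(S(add(SZ, Z)), mul(SZ, add(SSZ, Z)))
  [3] S(add(add(SZ, Z), mul(SZ, add(SSZ, Z))))
  [4] S(add(S(add(Z, Z)), mul(SZ, add(SSZ, Z))))
  [5] S(S(add(add(Z, Z), mul(SZ, add(SSZ, Z)))))
  [6] S(S(add(Z, mul(SZ, add(SSZ, Z)))))
  [7] S(S(mul(SZ, add(SSZ, Z))))
  [8] S(S(add(add(SSZ, Z), mul(Z, add(SSZ, Z)))))
  [9] S(S(add(S(add(SZ, Z)), mul(Z, add(SSZ, Z)))))
  [10] S(S(S(add(add(SZ, Z), mul(Z, add(SSZ, Z))))))
  [11] S(S(S(add(S(add(Z, Z)), mul(Z, add(SSZ, Z))))))
  [12] S(S(S(S(add(add(Z, Z), mul(Z, add(SSZ, Z)))))))
  [13] S(S(S(S(add(Z, mul(Z, add(SSZ, Z)))))))
  [14] S(S(S(S(mul(Z, add(SSZ, Z))))))
  [15] S^4(Z)

Term B:
  start: add(mul(SSSZ, SSZ), add(SZ, Z))
  [1] add(add(SSZ, mul(SSZ, SSZ)), add(SZ, Z))
  [2] add(S(add(SZ, mul(SSZ, SSZ))), add(SZ, Z))
  [3] S(add(add(SZ, mul(SSZ, SSZ)), add(SZ, Z)))
  [4] S(add(S(add(Z, mul(SSZ, SSZ))), add(SZ, Z)))
  [5] S(S(add(add(Z, mul(SSZ, SSZ)), add(SZ, Z))))
  [6] S(S(add(mul(SSZ, SSZ), add(SZ, Z))))
  [7] S(S(add(add(SSZ, mul(SZ, SSZ)), add(SZ, Z))))
  [8] S(S(add(S(add(SZ, mul(SZ, SSZ))), add(SZ, Z))))
  [9] S(S(S(add(add(SZ, mul(SZ, SSZ)), add(SZ, Z)))))
  [10] S(S(S(add(S(add(Z, mul(SZ, SSZ))), add(SZ, Z)))))
  [11] S(S(S(S(add(add(Z, mul(SZ, SSZ)), add(SZ, Z))))))
  [12] S(S(S(S(add(mul(SZ, SSZ), add(SZ, Z))))))
  [13] S(S(S(S(add(add(SSZ, mul(Z, SSZ)), add(SZ, Z))))))
  [14] S(S(S(S(add(S(add(SZ, mul(Z, SSZ))), add(SZ, Z))))))
  [15] S(S(S(S(S(add(add(SZ, mul(Z, SSZ)), add(SZ, Z)))))))
  [16] S(S(S(S(S(add(S(add(Z, mul(Z, SSZ))), add(SZ, Z)))))))
  [17] S(S(S(S(S(S(add(add(Z, mul(Z, SSZ)), add(SZ, Z))))))))
  [18] S(S(S(S(S(S(add(mul(Z, SSZ), add(SZ, Z))))))))
  [19] S(S(S(S(S(S(add(Z, add(SZ, Z))))))))
  [20] S(S(S(S(S(S(add(SZ, Z)))))))
  [21] S(S(S(S(S(S(S(add(Z, Z))))))))
  [22] S^7(Z)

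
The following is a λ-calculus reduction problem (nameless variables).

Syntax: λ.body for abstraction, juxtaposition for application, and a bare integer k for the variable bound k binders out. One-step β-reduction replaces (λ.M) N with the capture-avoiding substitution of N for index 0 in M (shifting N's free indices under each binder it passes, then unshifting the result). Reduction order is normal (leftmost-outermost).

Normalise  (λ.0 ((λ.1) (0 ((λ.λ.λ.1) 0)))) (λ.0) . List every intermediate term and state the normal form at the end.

  start: (λ.0 ((λ.1) (0 ((λ.λ.λ.1) 0)))) (λ.0)
  step 1: (λ.0) ((λ.λ.0) ((λ.0) ((λ.λ.λ.1) (λ.0))))
  step 2: (λ.λ.0) ((λ.0) ((λ.λ.λ.1) (λ.0)))
  step 3: λ.0

Answer: normal form = λ.0  (in 3 steps)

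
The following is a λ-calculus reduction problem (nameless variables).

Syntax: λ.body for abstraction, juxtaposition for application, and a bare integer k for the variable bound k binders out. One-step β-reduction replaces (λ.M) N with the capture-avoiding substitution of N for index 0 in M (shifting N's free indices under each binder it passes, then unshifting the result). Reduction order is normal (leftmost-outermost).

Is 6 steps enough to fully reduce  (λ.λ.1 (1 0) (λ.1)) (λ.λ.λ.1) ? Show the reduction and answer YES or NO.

Answer: YES — reaches normal form λ.λ.λ.2 in 3 ≤ 6 steps

Reduction:
  start: (λ.λ.1 (1 0) (λ.1)) (λ.λ.λ.1)
  step 1: λ.(λ.λ.λ.1) ((λ.λ.λ.1) 0) (λ.1)
  step 2: λ.(λ.λ.1) (λ.1)
  step 3: λ.λ.λ.2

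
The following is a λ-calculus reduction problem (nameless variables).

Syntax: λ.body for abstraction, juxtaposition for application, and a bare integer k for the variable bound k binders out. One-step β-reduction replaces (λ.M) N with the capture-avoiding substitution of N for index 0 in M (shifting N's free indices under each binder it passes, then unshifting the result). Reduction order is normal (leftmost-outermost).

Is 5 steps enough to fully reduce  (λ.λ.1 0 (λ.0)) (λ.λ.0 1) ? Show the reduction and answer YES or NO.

Answer: YES — reaches normal form λ.0 in 4 ≤ 5 steps

Reduction:
  start: (λ.λ.1 0 (λ.0)) (λ.λ.0 1)
  [1] λ.(λ.λ.0 1) 0 (λ.0)
  [2] λ.(λ.0 1) (λ.0)
  [3] λ.(λ.0) 0
  [4] λ.0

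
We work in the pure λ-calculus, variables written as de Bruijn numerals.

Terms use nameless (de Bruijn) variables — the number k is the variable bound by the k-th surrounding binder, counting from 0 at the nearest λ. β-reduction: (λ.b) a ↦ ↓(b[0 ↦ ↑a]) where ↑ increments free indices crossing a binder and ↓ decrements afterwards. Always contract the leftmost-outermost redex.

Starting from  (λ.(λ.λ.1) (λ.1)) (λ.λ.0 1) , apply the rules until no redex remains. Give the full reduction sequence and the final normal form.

Answer: normal form = λ.λ.λ.λ.0 1  (in 2 steps)

Working:
  start: (λ.(λ.λ.1) (λ.1)) (λ.λ.0 1)
  step 1: (λ.λ.1) (λ.λ.λ.0 1)
  step 2: λ.λ.λ.λ.0 1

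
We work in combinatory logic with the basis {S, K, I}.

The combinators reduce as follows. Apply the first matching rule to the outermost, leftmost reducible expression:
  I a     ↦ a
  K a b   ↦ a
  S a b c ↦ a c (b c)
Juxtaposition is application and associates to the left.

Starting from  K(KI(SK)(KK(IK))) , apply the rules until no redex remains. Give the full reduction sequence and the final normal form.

  start: K(KI(SK)(KK(IK)))
  step 1: K(I(KK(IK)))
  step 2: K(KK(IK))
  step 3: KK

Answer: normal form = KK  (in 3 steps)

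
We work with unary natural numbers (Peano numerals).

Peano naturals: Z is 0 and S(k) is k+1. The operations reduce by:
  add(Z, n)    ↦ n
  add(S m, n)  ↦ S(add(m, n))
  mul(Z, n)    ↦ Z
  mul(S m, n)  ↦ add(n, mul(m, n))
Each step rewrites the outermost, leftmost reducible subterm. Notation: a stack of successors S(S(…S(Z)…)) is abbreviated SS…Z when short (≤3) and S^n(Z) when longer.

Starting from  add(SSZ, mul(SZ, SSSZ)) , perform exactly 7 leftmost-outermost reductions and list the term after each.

  start: add(SSZ, mul(SZ, SSSZ))
  →1  S(add(SZ, mul(SZ, SSSZ)))
  →2  S(S(add(Z, mul(SZ, SSSZ))))
  →3  S(S(mul(SZ, SSSZ)))
  →4  S(S(add(SSSZ, mul(Z, SSSZ))))
  →5  S(S(S(add(SSZ, mul(Z, SSSZ)))))
  →6  S(S(S(S(add(SZ, mul(Z, SSSZ))))))
  →7  S(S(S(S(S(add(Z, mul(Z, SSSZ)))))))

Answer: after 7 steps: S(S(S(S(S(add(Z, mul(Z, SSSZ)))))))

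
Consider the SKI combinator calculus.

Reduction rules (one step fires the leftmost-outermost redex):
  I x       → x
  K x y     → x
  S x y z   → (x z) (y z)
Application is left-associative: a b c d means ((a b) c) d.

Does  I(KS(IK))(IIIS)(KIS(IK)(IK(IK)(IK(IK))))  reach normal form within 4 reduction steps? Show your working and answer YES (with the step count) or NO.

  start: I(KS(IK))(IIIS)(KIS(IK)(IK(IK)(IK(IK))))
  [1] KS(IK)(IIIS)(KIS(IK)(IK(IK)(IK(IK))))
  [2] S(IIIS)(KIS(IK)(IK(IK)(IK(IK))))
  [3] S(IIS)(KIS(IK)(IK(IK)(IK(IK))))
  [4] S(IS)(KIS(IK)(IK(IK)(IK(IK))))

Answer: NO — after 4 steps the term is S(IS)(KIS(IK)(IK(IK)(IK(IK)))), not yet normal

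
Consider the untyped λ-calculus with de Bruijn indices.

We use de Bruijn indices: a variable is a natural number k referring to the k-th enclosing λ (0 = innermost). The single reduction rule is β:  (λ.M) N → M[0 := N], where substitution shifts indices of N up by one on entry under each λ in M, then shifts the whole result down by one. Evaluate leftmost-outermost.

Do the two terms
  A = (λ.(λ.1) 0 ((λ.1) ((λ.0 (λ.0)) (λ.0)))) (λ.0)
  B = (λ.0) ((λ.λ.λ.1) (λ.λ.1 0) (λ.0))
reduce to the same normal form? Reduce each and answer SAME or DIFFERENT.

Answer: DIFFERENT — A ⇓ λ.0, B ⇓ λ.λ.0

Working:
Term A:
  start: (λ.(λ.1) 0 ((λ.1) ((λ.0 (λ.0)) (λ.0)))) (λ.0)
  [1] (λ.λ.0) (λ.0) ((λ.λ.0) ((λ.0 (λ.0)) (λ.0)))
  [2] (λ.0) ((λ.λ.0) ((λ.0 (λ.0)) (λ.0)))
  [3] (λ.λ.0) ((λ.0 (λ.0)) (λ.0))
  [4] λ.0

Term B:
  start: (λ.0) ((λ.λ.λ.1) (λ.λ.1 0) (λ.0))
  [1] (λ.λ.λ.1) (λ.λ.1 0) (λ.0)
  [2] (λ.λ.1) (λ.0)
  [3] λ.λ.0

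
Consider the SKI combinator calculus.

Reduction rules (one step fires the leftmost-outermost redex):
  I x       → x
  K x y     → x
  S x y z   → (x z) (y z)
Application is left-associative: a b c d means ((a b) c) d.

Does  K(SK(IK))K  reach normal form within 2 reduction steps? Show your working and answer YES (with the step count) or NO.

  start: K(SK(IK))K
  [1] SK(IK)
  [2] SKK

Answer: YES — reaches normal form SKK in 2 ≤ 2 steps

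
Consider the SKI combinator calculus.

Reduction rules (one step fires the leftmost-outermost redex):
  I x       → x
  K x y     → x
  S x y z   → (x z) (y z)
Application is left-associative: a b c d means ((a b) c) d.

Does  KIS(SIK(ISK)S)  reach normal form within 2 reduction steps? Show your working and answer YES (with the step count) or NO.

  start: KIS(SIK(ISK)S)
  [1] I(SIK(ISK)S)
  [2] SIK(ISK)S

Answer: NO — after 2 steps the term is SIK(ISK)S, not yet normal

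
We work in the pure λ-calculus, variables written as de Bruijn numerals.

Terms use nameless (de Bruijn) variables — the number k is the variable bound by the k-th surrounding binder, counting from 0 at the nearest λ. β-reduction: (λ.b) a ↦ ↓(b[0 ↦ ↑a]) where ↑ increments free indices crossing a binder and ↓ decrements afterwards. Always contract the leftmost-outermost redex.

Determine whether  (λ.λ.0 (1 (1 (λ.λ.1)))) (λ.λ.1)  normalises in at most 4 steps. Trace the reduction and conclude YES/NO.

  start: (λ.λ.0 (1 (1 (λ.λ.1)))) (λ.λ.1)
  step 1: λ.0 ((λ.λ.1) ((λ.λ.1) (λ.λ.1)))
  step 2: λ.0 (λ.(λ.λ.1) (λ.λ.1))
  step 3: λ.0 (λ.λ.λ.λ.1)

Answer: YES — reaches normal form λ.0 (λ.λ.λ.λ.1) in 3 ≤ 4 steps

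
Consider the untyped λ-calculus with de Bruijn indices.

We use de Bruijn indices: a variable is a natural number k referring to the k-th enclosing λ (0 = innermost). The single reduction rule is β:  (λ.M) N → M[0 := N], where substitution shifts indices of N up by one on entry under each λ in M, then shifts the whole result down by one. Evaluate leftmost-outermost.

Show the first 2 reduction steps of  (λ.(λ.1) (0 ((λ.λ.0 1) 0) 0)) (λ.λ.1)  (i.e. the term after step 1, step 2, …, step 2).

  start: (λ.(λ.1) (0 ((λ.λ.0 1) 0) 0)) (λ.λ.1)
  [1] (λ.λ.λ.1) ((λ.λ.1) ((λ.λ.0 1) (λ.λ.1)) (λ.λ.1))
  [2] λ.λ.1

Answer: after 2 steps: λ.λ.1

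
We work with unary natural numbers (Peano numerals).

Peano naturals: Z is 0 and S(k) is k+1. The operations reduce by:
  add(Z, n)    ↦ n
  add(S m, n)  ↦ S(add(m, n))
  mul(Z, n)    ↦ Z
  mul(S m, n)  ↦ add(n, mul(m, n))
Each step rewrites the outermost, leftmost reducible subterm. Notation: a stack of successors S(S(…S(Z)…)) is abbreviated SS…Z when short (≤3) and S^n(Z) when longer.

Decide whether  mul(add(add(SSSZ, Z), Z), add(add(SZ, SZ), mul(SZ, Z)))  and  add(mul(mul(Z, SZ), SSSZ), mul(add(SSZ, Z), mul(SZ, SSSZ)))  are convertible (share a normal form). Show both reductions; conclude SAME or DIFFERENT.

Term A:
  start: mul(add(add(SSSZ, Z), Z), add(add(SZ, SZ), mul(SZ, Z)))
  step 1: mul(add(S(add(SSZ, Z)), Z), add(add(SZ, SZ), mul(SZ, Z)))
  step 2: mul(S(add(add(SSZ, Z), Z)), add(add(SZ, SZ), mul(SZ, Z)))
  step 3: add(add(add(SZ, SZ), mul(SZ, Z)), mul(add(add(SSZ, Z), Z), add(add(SZ, SZ), mul(SZ, Z))))
  step 4: add(add(S(add(Z, SZ)), mul(SZ, Z)), mul(add(add(SSZ, Z), Z), add(add(SZ, SZ), mul(SZ, Z))))
  step 5: add(S(add(add(Z, SZ), mul(SZ, Z))), mul(add(add(SSZ, Z), Z), add(add(SZ, SZ), mul(SZ, Z))))
  step 6: S(add(add(add(Z, SZ), mul(SZ, Z)), mul(add(add(SSZ, Z), Z), add(add(SZ, SZ), mul(SZ, Z)))))
  step 7: S(add(add(SZ, mul(SZ, Z)), mul(add(add(SSZ, Z), Z), add(add(SZ, SZ), mul(SZ, Z)))))
  step 8: S(add(S(add(Z, mul(SZ, Z))), mul(add(add(SSZ, Z), Z), add(add(SZ, SZ), mul(SZ, Z)))))
  step 9: S(S(add(add(Z, mul(SZ, Z)), mul(add(add(SSZ, Z), Z), add(add(SZ, SZ), mul(SZ, Z))))))
  step 10: S(S(add(mul(SZ, Z), mul(add(add(SSZ, Z), Z), add(add(SZ, SZ), mul(SZ, Z))))))
  step 11: S(S(add(add(Z, mul(Z, Z)), mul(add(add(SSZ, Z), Z), add(add(SZ, SZ), mul(SZ, Z))))))
  step 12: S(S(add(mul(Z, Z), mul(add(add(SSZ, Z), Z), add(add(SZ, SZ), mul(SZ, Z))))))
  step 13: S(S(add(Z, mul(add(add(SSZ, Z), Z), add(add(SZ, SZ), mul(SZ, Z))))))
  step 14: S(S(mul(add(add(SSZ, Z), Z), add(add(SZ, SZ), mul(SZ, Z)))))
  step 15: S(S(mul(add(S(add(SZ, Z)), Z), add(add(SZ, SZ), mul(SZ, Z)))))
  step 16: S(S(mul(S(add(add(SZ, Z), Z)), add(add(SZ, SZ), mul(SZ, Z)))))
  step 17: S(S(add(add(add(SZ, SZ), mul(SZ, Z)), mul(add(add(SZ, Z), Z), add(add(SZ, SZ), mul(SZ, Z))))))
  step 18: S(S(add(add(S(add(Z, SZ)), mul(SZ, Z)), mul(add(add(SZ, Z), Z), add(add(SZ, SZ), mul(SZ, Z))))))
  step 19: S(S(add(S(add(add(Z, SZ), mul(SZ, Z))), mul(add(add(SZ, Z), Z), add(add(SZ, SZ), mul(SZ, Z))))))
  step 20: S(S(S(add(add(add(Z, SZ), mul(SZ, Z)), mul(add(add(SZ, Z), Z), add(add(SZ, SZ), mul(SZ, Z)))))))
  step 21: S(S(S(add(add(SZ, mul(SZ, Z)), mul(add(add(SZ, Z), Z), add(add(SZ, SZ), mul(SZ, Z)))))))
  step 22: S(S(S(add(S(add(Z, mul(SZ, Z))), mul(add(add(SZ, Z), Z), add(add(SZ, SZ), mul(SZ, Z)))))))
  step 23: S(S(S(S(add(add(Z, mul(SZ, Z)), mul(add(add(SZ, Z), Z), add(add(SZ, SZ), mul(SZ, Z))))))))
  step 24: S(S(S(S(add(mul(SZ, Z), mul(add(add(SZ, Z), Z), add(add(SZ, SZ), mul(SZ, Z))))))))
  step 25: S(S(S(S(add(add(Z, mul(Z, Z)), mul(add(add(SZ, Z), Z), add(add(SZ, SZ), mul(SZ, Z))))))))
  step 26: S(S(S(S(add(mul(Z, Z), mul(add(add(SZ, Z), Z), add(add(SZ, SZ), mul(SZ, Z))))))))
  step 27: S(S(S(S(add(Z, mul(add(add(SZ, Z), Z), add(add(SZ, SZ), mul(SZ, Z))))))))
  step 28: S(S(S(S(mul(add(add(SZ, Z), Z), add(add(SZ, SZ), mul(SZ, Z)))))))
  step 29: S(S(S(S(mul(add(S(add(Z, Z)), Z), add(add(SZ, SZ), mul(SZ, Z)))))))
  step 30: S(S(S(S(mul(S(add(add(Z, Z), Z)), add(add(SZ, SZ), mul(SZ, Z)))))))
  step 31: S(S(S(S(add(add(add(SZ, SZ), mul(SZ, Z)), mul(add(add(Z, Z), Z), add(add(SZ, SZ), mul(SZ, Z))))))))
  step 32: S(S(S(S(add(add(S(add(Z, SZ)), mul(SZ, Z)), mul(add(add(Z, Z), Z), add(add(SZ, SZ), mul(SZ, Z))))))))
  step 33: S(S(S(S(add(S(add(add(Z, SZ), mul(SZ, Z))), mul(add(add(Z, Z), Z), add(add(SZ, SZ), mul(SZ, Z))))))))
  step 34: S(S(S(S(S(add(add(add(Z, SZ), mul(SZ, Z)), mul(add(add(Z, Z), Z), add(add(SZ, SZ), mul(SZ, Z)))))))))
  step 35: S(S(S(S(S(add(add(SZ, mul(SZ, Z)), mul(add(add(Z, Z), Z), add(add(SZ, SZ), mul(SZ, Z)))))))))
  step 36: S(S(S(S(S(add(S(add(Z, mul(SZ, Z))), mul(add(add(Z, Z), Z), add(add(SZ, SZ), mul(SZ, Z)))))))))
  step 37: S(S(S(S(S(S(add(add(Z, mul(SZ, Z)), mul(add(add(Z, Z), Z), add(add(SZ, SZ), mul(SZ, Z))))))))))
  step 38: S(S(S(S(S(S(add(mul(SZ, Z), mul(add(add(Z, Z), Z), add(add(SZ, SZ), mul(SZ, Z))))))))))
  step 39: S(S(S(S(S(S(add(add(Z, mul(Z, Z)), mul(add(add(Z, Z), Z), add(add(SZ, SZ), mul(SZ, Z))))))))))
  step 40: S(S(S(S(S(S(add(mul(Z, Z), mul(add(add(Z, Z), Z), add(add(SZ, SZ), mul(SZ, Z))))))))))
  step 41: S(S(S(S(S(S(add(Z, mul(add(add(Z, Z), Z), add(add(SZ, SZ), mul(SZ, Z))))))))))
  step 42: S(S(S(S(S(S(mul(add(add(Z, Z), Z), add(add(SZ, SZ), mul(SZ, Z)))))))))
  step 43: S(S(S(S(S(S(mul(add(Z, Z), add(add(SZ, SZ), mul(SZ, Z)))))))))
  step 44: S(S(S(S(S(S(mul(Z, add(add(SZ, SZ), mul(SZ, Z)))))))))
  step 45: S^6(Z)

Term B:
  start: add(mul(mul(Z, SZ), SSSZ), mul(add(SSZ, Z), mul(SZ, SSSZ)))
  step 1: add(mul(Z, SSSZ), mul(add(SSZ, Z), mul(SZ, SSSZ)))
  step 2: add(Z, mul(add(SSZ, Z), mul(SZ, SSSZ)))
  step 3: mul(add(SSZ, Z), mul(SZ, SSSZ))
  step 4: mul(S(add(SZ, Z)), mul(SZ, SSSZ))
  step 5: add(mul(SZ, SSSZ), mul(add(SZ, Z), mul(SZ, SSSZ)))
  step 6: add(add(SSSZ, mul(Z, SSSZ)), mul(add(SZ, Z), mul(SZ, SSSZ)))
  step 7: add(S(add(SSZ, mul(Z, SSSZ))), mul(add(SZ, Z), mul(SZ, SSSZ)))
  step 8: S(add(add(SSZ, mul(Z, SSSZ)), mul(add(SZ, Z), mul(SZ, SSSZ))))
  step 9: S(add(S(add(SZ, mul(Z, SSSZ))), mul(add(SZ, Z), mul(SZ, SSSZ))))
  step 10: S(S(add(add(SZ, mul(Z, SSSZ)), mul(add(SZ, Z), mul(SZ, SSSZ)))))
  step 11: S(S(add(S(add(Z, mul(Z, SSSZ))), mul(add(SZ, Z), mul(SZ, SSSZ)))))
  step 12: S(S(S(add(add(Z, mul(Z, SSSZ)), mul(add(SZ, Z), mul(SZ, SSSZ))))))
  step 13: S(S(S(add(mul(Z, SSSZ), mul(add(SZ, Z), mul(SZ, SSSZ))))))
  step 14: S(S(S(add(Z, mul(add(SZ, Z), mul(SZ, SSSZ))))))
  step 15: S(S(S(mul(add(SZ, Z), mul(SZ, SSSZ)))))
  step 16: S(S(S(mul(S(add(Z, Z)), mul(SZ, SSSZ)))))
  step 17: S(S(S(add(mul(SZ, SSSZ), mul(add(Z, Z), mul(SZ, SSSZ))))))
  step 18: S(S(S(add(add(SSSZ, mul(Z, SSSZ)), mul(add(Z, Z), mul(SZ, SSSZ))))))
  step 19: S(S(S(add(S(add(SSZ, mul(Z, SSSZ))), mul(add(Z, Z), mul(SZ, SSSZ))))))
  step 20: S(S(S(S(add(add(SSZ, mul(Z, SSSZ)), mul(add(Z, Z), mul(SZ, SSSZ)))))))
  step 21: S(S(S(S(add(S(add(SZ, mul(Z, SSSZ))), mul(add(Z, Z), mul(SZ, SSSZ)))))))
  step 22: S(S(S(S(S(add(add(SZ, mul(Z, SSSZ)), mul(add(Z, Z), mul(SZ, SSSZ))))))))
  step 23: S(S(S(S(S(add(S(add(Z, mul(Z, SSSZ))), mul(add(Z, Z), mul(SZ, SSSZ))))))))
  step 24: S(S(S(S(S(S(add(add(Z, mul(Z, SSSZ)), mul(add(Z, Z), mul(SZ, SSSZ)))))))))
  step 25: S(S(S(S(S(S(add(mul(Z, SSSZ), mul(add(Z, Z), mul(SZ, SSSZ)))))))))
  step 26: S(S(S(S(S(S(add(Z, mul(add(Z, Z), mul(SZ, SSSZ)))))))))
  step 27: S(S(S(S(S(S(mul(add(Z, Z), mul(SZ, SSSZ))))))))
  step 28: S(S(S(S(S(S(mul(Z, mul(SZ, SSSZ))))))))
  step 29: S^6(Z)

Answer: SAME — A ⇓ S^6(Z), B ⇓ S^6(Z)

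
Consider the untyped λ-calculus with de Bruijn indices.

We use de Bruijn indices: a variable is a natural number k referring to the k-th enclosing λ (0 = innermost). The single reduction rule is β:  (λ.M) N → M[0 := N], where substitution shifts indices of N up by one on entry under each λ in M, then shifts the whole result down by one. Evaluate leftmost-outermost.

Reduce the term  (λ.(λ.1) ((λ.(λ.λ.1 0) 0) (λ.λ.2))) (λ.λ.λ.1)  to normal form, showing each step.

Answer: normal form = λ.λ.λ.1  (in 2 steps)

Working:
  start: (λ.(λ.1) ((λ.(λ.λ.1 0) 0) (λ.λ.2))) (λ.λ.λ.1)
  [1] (λ.λ.λ.λ.1) ((λ.(λ.λ.1 0) 0) (λ.λ.λ.λ.λ.1))
  [2] λ.λ.λ.1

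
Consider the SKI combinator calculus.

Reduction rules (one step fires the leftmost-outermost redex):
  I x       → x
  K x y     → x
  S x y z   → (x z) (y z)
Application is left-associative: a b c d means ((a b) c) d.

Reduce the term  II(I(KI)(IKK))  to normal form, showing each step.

  start: II(I(KI)(IKK))
  step 1: I(I(KI)(IKK))
  step 2: I(KI)(IKK)
  step 3: KI(IKK)
  step 4: I

Answer: normal form = I  (in 4 steps)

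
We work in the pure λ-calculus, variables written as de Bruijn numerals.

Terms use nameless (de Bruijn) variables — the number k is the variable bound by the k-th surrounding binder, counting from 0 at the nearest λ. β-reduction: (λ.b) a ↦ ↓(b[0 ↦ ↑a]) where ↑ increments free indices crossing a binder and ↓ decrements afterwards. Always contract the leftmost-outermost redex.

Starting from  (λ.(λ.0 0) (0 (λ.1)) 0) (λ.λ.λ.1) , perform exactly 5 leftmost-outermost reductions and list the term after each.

Answer: after 5 steps: (λ.λ.λ.1) (λ.λ.λ.λ.1)

Working:
  start: (λ.(λ.0 0) (0 (λ.1)) 0) (λ.λ.λ.1)
  [1] (λ.0 0) ((λ.λ.λ.1) (λ.λ.λ.λ.1)) (λ.λ.λ.1)
  [2] (λ.λ.λ.1) (λ.λ.λ.λ.1) ((λ.λ.λ.1) (λ.λ.λ.λ.1)) (λ.λ.λ.1)
  [3] (λ.λ.1) ((λ.λ.λ.1) (λ.λ.λ.λ.1)) (λ.λ.λ.1)
  [4] (λ.(λ.λ.λ.1) (λ.λ.λ.λ.1)) (λ.λ.λ.1)
  [5] (λ.λ.λ.1) (λ.λ.λ.λ.1)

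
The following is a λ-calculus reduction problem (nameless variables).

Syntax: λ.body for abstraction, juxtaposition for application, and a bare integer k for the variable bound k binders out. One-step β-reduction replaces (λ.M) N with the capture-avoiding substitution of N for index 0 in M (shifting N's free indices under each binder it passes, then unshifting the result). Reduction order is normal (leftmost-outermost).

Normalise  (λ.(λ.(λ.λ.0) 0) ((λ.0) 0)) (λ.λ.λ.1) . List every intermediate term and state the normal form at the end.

Answer: normal form = λ.0  (in 3 steps)

Working:
  start: (λ.(λ.(λ.λ.0) 0) ((λ.0) 0)) (λ.λ.λ.1)
  [1] (λ.(λ.λ.0) 0) ((λ.0) (λ.λ.λ.1))
  [2] (λ.λ.0) ((λ.0) (λ.λ.λ.1))
  [3] λ.0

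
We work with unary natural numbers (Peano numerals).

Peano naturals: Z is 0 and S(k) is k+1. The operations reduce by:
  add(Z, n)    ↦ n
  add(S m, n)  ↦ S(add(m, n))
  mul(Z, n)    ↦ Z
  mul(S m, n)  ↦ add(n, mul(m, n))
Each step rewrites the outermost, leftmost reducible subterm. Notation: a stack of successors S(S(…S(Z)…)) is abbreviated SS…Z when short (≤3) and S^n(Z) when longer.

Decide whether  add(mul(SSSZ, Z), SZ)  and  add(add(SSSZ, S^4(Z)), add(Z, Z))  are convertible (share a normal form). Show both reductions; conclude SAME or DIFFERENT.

Term A:
  start: add(mul(SSSZ, Z), SZ)
  [1] add(add(Z, mul(SSZ, Z)), SZ)
  [2] add(mul(SSZ, Z), SZ)
  [3] add(add(Z, mul(SZ, Z)), SZ)
  [4] add(mul(SZ, Z), SZ)
  [5] add(add(Z, mul(Z, Z)), SZ)
  [6] add(mul(Z, Z), SZ)
  [7] add(Z, SZ)
  [8] SZ

Term B:
  start: add(add(SSSZ, S^4(Z)), add(Z, Z))
  [1] add(S(add(SSZ, S^4(Z))), add(Z, Z))
  [2] S(add(add(SSZ, S^4(Z)), add(Z, Z)))
  [3] S(add(S(add(SZ, S^4(Z))), add(Z, Z)))
  [4] S(S(add(add(SZ, S^4(Z)), add(Z, Z))))
  [5] S(S(add(S(add(Z, S^4(Z))), add(Z, Z))))
  [6] S(S(S(add(add(Z, S^4(Z)), add(Z, Z)))))
  [7] S(S(S(add(S^4(Z), add(Z, Z)))))
  [8] S(S(S(S(add(SSSZ, add(Z, Z))))))
  [9] S(S(S(S(S(add(SSZ, add(Z, Z)))))))
  [10] S(S(S(S(S(S(add(SZ, add(Z, Z))))))))
  [11] S(S(S(S(S(S(S(add(Z, add(Z, Z)))))))))
  [12] S(S(S(S(S(S(S(add(Z, Z))))))))
  [13] S^7(Z)

Answer: DIFFERENT — A ⇓ SZ, B ⇓ S^7(Z)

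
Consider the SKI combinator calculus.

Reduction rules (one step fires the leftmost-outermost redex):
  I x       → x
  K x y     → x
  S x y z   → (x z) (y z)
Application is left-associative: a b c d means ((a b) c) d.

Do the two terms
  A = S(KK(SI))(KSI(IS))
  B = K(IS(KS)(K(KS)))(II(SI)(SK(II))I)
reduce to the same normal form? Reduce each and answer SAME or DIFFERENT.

Answer: DIFFERENT — A ⇓ SK(SS), B ⇓ S(KS)(K(KS))

Derivation:
Term A:
  start: S(KK(SI))(KSI(IS))
  [1] SK(KSI(IS))
  [2] SK(S(IS))
  [3] SK(SS)

Term B:
  start: K(IS(KS)(K(KS)))(II(SI)(SK(II))I)
  [1] IS(KS)(K(KS))
  [2] S(KS)(K(KS))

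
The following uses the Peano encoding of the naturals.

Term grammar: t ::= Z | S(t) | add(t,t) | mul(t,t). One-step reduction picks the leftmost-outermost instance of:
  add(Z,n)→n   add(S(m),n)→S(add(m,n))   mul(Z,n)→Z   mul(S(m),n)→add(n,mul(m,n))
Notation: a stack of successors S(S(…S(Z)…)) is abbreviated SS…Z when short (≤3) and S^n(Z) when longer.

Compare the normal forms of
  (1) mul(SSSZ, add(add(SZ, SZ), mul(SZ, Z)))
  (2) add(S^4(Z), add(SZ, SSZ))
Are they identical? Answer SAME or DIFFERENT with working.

Term A:
  start: mul(SSSZ, add(add(SZ, SZ), mul(SZ, Z)))
  step 1: add(add(add(SZ, SZ), mul(SZ, Z)), mul(SSZ, add(add(SZ, SZ), mul(SZ, Z))))
  step 2: add(add(S(add(Z, SZ)), mul(SZ, Z)), mul(SSZ, add(add(SZ, SZ), mul(SZ, Z))))
  step 3: add(S(add(add(Z, SZ), mul(SZ, Z))), mul(SSZ, add(add(SZ, SZ), mul(SZ, Z))))
  step 4: S(add(add(add(Z, SZ), mul(SZ, Z)), mul(SSZ, add(add(SZ, SZ), mul(SZ, Z)))))
  step 5: S(add(add(SZ, mul(SZ, Z)), mul(SSZ, add(add(SZ, SZ), mul(SZ, Z)))))
  step 6: S(add(S(add(Z, mul(SZ, Z))), mul(SSZ, add(add(SZ, SZ), mul(SZ, Z)))))
  step 7: S(S(add(add(Z, mul(SZ, Z)), mul(SSZ, add(add(SZ, SZ), mul(SZ, Z))))))
  step 8: S(S(add(mul(SZ, Z), mul(SSZ, add(add(SZ, SZ), mul(SZ, Z))))))
  step 9: S(S(add(add(Z, mul(Z, Z)), mul(SSZ, add(add(SZ, SZ), mul(SZ, Z))))))
  step 10: S(S(add(mul(Z, Z), mul(SSZ, add(add(SZ, SZ), mul(SZ, Z))))))
  step 11: S(S(add(Z, mul(SSZ, add(add(SZ, SZ), mul(SZ, Z))))))
  step 12: S(S(mul(SSZ, add(add(SZ, SZ), mul(SZ, Z)))))
  step 13: S(S(add(add(add(SZ, SZ), mul(SZ, Z)), mul(SZ, add(add(SZ, SZ), mul(SZ, Z))))))
  step 14: S(S(add(add(S(add(Z, SZ)), mul(SZ, Z)), mul(SZ, add(add(SZ, SZ), mul(SZ, Z))))))
  step 15: S(S(add(S(add(add(Z, SZ), mul(SZ, Z))), mul(SZ, add(add(SZ, SZ), mul(SZ, Z))))))
  step 16: S(S(S(add(add(add(Z, SZ), mul(SZ, Z)), mul(SZ, add(add(SZ, SZ), mul(SZ, Z)))))))
  step 17: S(S(S(add(add(SZ, mul(SZ, Z)), mul(SZ, add(add(SZ, SZ), mul(SZ, Z)))))))
  step 18: S(S(S(add(S(add(Z, mul(SZ, Z))), mul(SZ, add(add(SZ, SZ), mul(SZ, Z)))))))
  step 19: S(S(S(S(add(add(Z, mul(SZ, Z)), mul(SZ, add(add(SZ, SZ), mul(SZ, Z))))))))
  step 20: S(S(S(S(add(mul(SZ, Z), mul(SZ, add(add(SZ, SZ), mul(SZ, Z))))))))
  step 21: S(S(S(S(add(add(Z, mul(Z, Z)), mul(SZ, add(add(SZ, SZ), mul(SZ, Z))))))))
  step 22: S(S(S(S(add(mul(Z, Z), mul(SZ, add(add(SZ, SZ), mul(SZ, Z))))))))
  step 23: S(S(S(S(add(Z, mul(SZ, add(add(SZ, SZ), mul(SZ, Z))))))))
  step 24: S(S(S(S(mul(SZ, add(add(SZ, SZ), mul(SZ, Z)))))))
  step 25: S(S(S(S(add(add(add(SZ, SZ), mul(SZ, Z)), mul(Z, add(add(SZ, SZ), mul(SZ, Z))))))))
  step 26: S(S(S(S(add(add(S(add(Z, SZ)), mul(SZ, Z)), mul(Z, add(add(SZ, SZ), mul(SZ, Z))))))))
  step 27: S(S(S(S(add(S(add(add(Z, SZ), mul(SZ, Z))), mul(Z, add(add(SZ, SZ), mul(SZ, Z))))))))
  step 28: S(S(S(S(S(add(add(add(Z, SZ), mul(SZ, Z)), mul(Z, add(add(SZ, SZ), mul(SZ, Z)))))))))
  step 29: S(S(S(S(S(add(add(SZ, mul(SZ, Z)), mul(Z, add(add(SZ, SZ), mul(SZ, Z)))))))))
  step 30: S(S(S(S(S(add(S(add(Z, mul(SZ, Z))), mul(Z, add(add(SZ, SZ), mul(SZ, Z)))))))))
  step 31: S(S(S(S(S(S(add(add(Z, mul(SZ, Z)), mul(Z, add(add(SZ, SZ), mul(SZ, Z))))))))))
  step 32: S(S(S(S(S(S(add(mul(SZ, Z), mul(Z, add(add(SZ, SZ), mul(SZ, Z))))))))))
  step 33: S(S(S(S(S(S(add(add(Z, mul(Z, Z)), mul(Z, add(add(SZ, SZ), mul(SZ, Z))))))))))
  step 34: S(S(S(S(S(S(add(mul(Z, Z), mul(Z, add(add(SZ, SZ), mul(SZ, Z))))))))))
  step 35: S(S(S(S(S(S(add(Z, mul(Z, add(add(SZ, SZ), mul(SZ, Z))))))))))
  step 36: S(S(S(S(S(S(mul(Z, add(add(SZ, SZ), mul(SZ, Z)))))))))
  step 37: S^6(Z)

Term B:
  start: add(S^4(Z), add(SZ, SSZ))
  step 1: S(add(SSSZ, add(SZ, SSZ)))
  step 2: S(S(add(SSZ, add(SZ, SSZ))))
  step 3: S(S(S(add(SZ, add(SZ, SSZ)))))
  step 4: S(S(S(S(add(Z, add(SZ, SSZ))))))
  step 5: S(S(S(S(add(SZ, SSZ)))))
  step 6: S(S(S(S(S(add(Z, SSZ))))))
  step 7: S^7(Z)

Answer: DIFFERENT — A ⇓ S^6(Z), B ⇓ S^7(Z)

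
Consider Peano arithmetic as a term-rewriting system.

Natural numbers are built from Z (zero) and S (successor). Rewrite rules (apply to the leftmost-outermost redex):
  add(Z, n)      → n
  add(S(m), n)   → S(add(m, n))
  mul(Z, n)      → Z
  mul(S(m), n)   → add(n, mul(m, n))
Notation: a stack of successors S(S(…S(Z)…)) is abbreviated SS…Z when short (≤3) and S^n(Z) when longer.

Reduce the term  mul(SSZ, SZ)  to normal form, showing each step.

Answer: normal form = SSZ  (in 7 steps)

Derivation:
  start: mul(SSZ, SZ)
  step 1: add(SZ, mul(SZ, SZ))
  step 2: S(add(Z, mul(SZ, SZ)))
  step 3: S(mul(SZ, SZ))
  step 4: S(add(SZ, mul(Z, SZ)))
  step 5: S(S(add(Z, mul(Z, SZ))))
  step 6: S(S(mul(Z, SZ)))
  step 7: SSZ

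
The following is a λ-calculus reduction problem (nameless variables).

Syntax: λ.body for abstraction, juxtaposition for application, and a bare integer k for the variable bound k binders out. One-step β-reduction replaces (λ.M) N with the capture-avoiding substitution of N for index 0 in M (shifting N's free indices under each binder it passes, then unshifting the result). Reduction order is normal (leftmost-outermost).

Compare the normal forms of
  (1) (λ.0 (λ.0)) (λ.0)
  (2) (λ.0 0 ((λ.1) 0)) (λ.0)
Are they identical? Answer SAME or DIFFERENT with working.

Term A:
  start: (λ.0 (λ.0)) (λ.0)
  →1  (λ.0) (λ.0)
  →2  λ.0

Term B:
  start: (λ.0 0 ((λ.1) 0)) (λ.0)
  →1  (λ.0) (λ.0) ((λ.λ.0) (λ.0))
  →2  (λ.0) ((λ.λ.0) (λ.0))
  →3  (λ.λ.0) (λ.0)
  →4  λ.0

Answer: SAME — A ⇓ λ.0, B ⇓ λ.0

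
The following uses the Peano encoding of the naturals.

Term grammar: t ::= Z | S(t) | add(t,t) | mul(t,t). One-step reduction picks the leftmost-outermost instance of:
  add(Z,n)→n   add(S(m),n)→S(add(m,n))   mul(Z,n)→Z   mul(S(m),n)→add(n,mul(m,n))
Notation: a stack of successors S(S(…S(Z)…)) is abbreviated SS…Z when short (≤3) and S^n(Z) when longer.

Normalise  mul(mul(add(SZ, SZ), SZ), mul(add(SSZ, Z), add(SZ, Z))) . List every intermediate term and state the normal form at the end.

  start: mul(mul(add(SZ, SZ), SZ), mul(add(SSZ, Z), add(SZ, Z)))
  step 1: mul(mul(S(add(Z, SZ)), SZ), mul(add(SSZ, Z), add(SZ, Z)))
  step 2: mul(add(SZ, mul(add(Z, SZ), SZ)), mul(add(SSZ, Z), add(SZ, Z)))
  step 3: mul(S(add(Z, mul(add(Z, SZ), SZ))), mul(add(SSZ, Z), add(SZ, Z)))
  step 4: add(mul(add(SSZ, Z), add(SZ, Z)), mul(add(Z, mul(add(Z, SZ), SZ)), mul(add(SSZ, Z), add(SZ, Z))))
  step 5: add(mul(S(add(SZ, Z)), add(SZ, Z)), mul(add(Z, mul(add(Z, SZ), SZ)), mul(add(SSZ, Z), add(SZ, Z))))
  step 6: add(add(add(SZ, Z), mul(add(SZ, Z), add(SZ, Z))), mul(add(Z, mul(add(Z, SZ), SZ)), mul(add(SSZ, Z), add(SZ, Z))))
  step 7: add(add(S(add(Z, Z)), mul(add(SZ, Z), add(SZ, Z))), mul(add(Z, mul(add(Z, SZ), SZ)), mul(add(SSZ, Z), add(SZ, Z))))
  step 8: add(S(add(add(Z, Z), mul(add(SZ, Z), add(SZ, Z)))), mul(add(Z, mul(add(Z, SZ), SZ)), mul(add(SSZ, Z), add(SZ, Z))))
  step 9: S(add(add(add(Z, Z), mul(add(SZ, Z), add(SZ, Z))), mul(add(Z, mul(add(Z, SZ), SZ)), mul(add(SSZ, Z), add(SZ, Z)))))
  step 10: S(add(add(Z, mul(add(SZ, Z), add(SZ, Z))), mul(add(Z, mul(add(Z, SZ), SZ)), mul(add(SSZ, Z), add(SZ, Z)))))
  step 11: S(add(mul(add(SZ, Z), add(SZ, Z)), mul(add(Z, mul(add(Z, SZ), SZ)), mul(add(SSZ, Z), add(SZ, Z)))))
  step 12: S(add(mul(S(add(Z, Z)), add(SZ, Z)), mul(add(Z, mul(add(Z, SZ), SZ)), mul(add(SSZ, Z), add(SZ, Z)))))
  step 13: S(add(add(add(SZ, Z), mul(add(Z, Z), add(SZ, Z))), mul(add(Z, mul(add(Z, SZ), SZ)), mul(add(SSZ, Z), add(SZ, Z)))))
  step 14: S(add(add(S(add(Z, Z)), mul(add(Z, Z), add(SZ, Z))), mul(add(Z, mul(add(Z, SZ), SZ)), mul(add(SSZ, Z), add(SZ, Z)))))
  step 15: S(add(S(add(add(Z, Z), mul(add(Z, Z), add(SZ, Z)))), mul(add(Z, mul(add(Z, SZ), SZ)), mul(add(SSZ, Z), add(SZ, Z)))))
  step 16: S(S(add(add(add(Z, Z), mul(add(Z, Z), add(SZ, Z))), mul(add(Z, mul(add(Z, SZ), SZ)), mul(add(SSZ, Z), add(SZ, Z))))))
  step 17: S(S(add(add(Z, mul(add(Z, Z), add(SZ, Z))), mul(add(Z, mul(add(Z, SZ), SZ)), mul(add(SSZ, Z), add(SZ, Z))))))
  step 18: S(S(add(mul(add(Z, Z), add(SZ, Z)), mul(add(Z, mul(add(Z, SZ), SZ)), mul(add(SSZ, Z), add(SZ, Z))))))
  step 19: S(S(add(mul(Z, add(SZ, Z)), mul(add(Z, mul(add(Z, SZ), SZ)), mul(add(SSZ, Z), add(SZ, Z))))))
  step 20: S(S(add(Z, mul(add(Z, mul(add(Z, SZ), SZ)), mul(add(SSZ, Z), add(SZ, Z))))))
  step 21: S(S(mul(add(Z, mul(add(Z, SZ), SZ)), mul(add(SSZ, Z), add(SZ, Z)))))
  step 22: S(S(mul(mul(add(Z, SZ), SZ), mul(add(SSZ, Z), add(SZ, Z)))))
  step 23: S(S(mul(mul(SZ, SZ), mul(add(SSZ, Z), add(SZ, Z)))))
  step 24: S(S(mul(add(SZ, mul(Z, SZ)), mul(add(SSZ, Z), add(SZ, Z)))))
  step 25: S(S(mul(S(add(Z, mul(Z, SZ))), mul(add(SSZ, Z), add(SZ, Z)))))
  step 26: S(S(add(mul(add(SSZ, Z), add(SZ, Z)), mul(add(Z, mul(Z, SZ)), mul(add(SSZ, Z), add(SZ, Z))))))
  step 27: S(S(add(mul(S(add(SZ, Z)), add(SZ, Z)), mul(add(Z, mul(Z, SZ)), mul(add(SSZ, Z), add(SZ, Z))))))
  step 28: S(S(add(add(add(SZ, Z), mul(add(SZ, Z), add(SZ, Z))), mul(add(Z, mul(Z, SZ)), mul(add(SSZ, Z), add(SZ, Z))))))
  step 29: S(S(add(add(S(add(Z, Z)), mul(add(SZ, Z), add(SZ, Z))), mul(add(Z, mul(Z, SZ)), mul(add(SSZ, Z), add(SZ, Z))))))
  step 30: S(S(add(S(add(add(Z, Z), mul(add(SZ, Z), add(SZ, Z)))), mul(add(Z, mul(Z, SZ)), mul(add(SSZ, Z), add(SZ, Z))))))
  step 31: S(S(S(add(add(add(Z, Z), mul(add(SZ, Z), add(SZ, Z))), mul(add(Z, mul(Z, SZ)), mul(add(SSZ, Z), add(SZ, Z)))))))
  step 32: S(S(S(add(add(Z, mul(add(SZ, Z), add(SZ, Z))), mul(add(Z, mul(Z, SZ)), mul(add(SSZ, Z), add(SZ, Z)))))))
  step 33: S(S(S(add(mul(add(SZ, Z), add(SZ, Z)), mul(add(Z, mul(Z, SZ)), mul(add(SSZ, Z), add(SZ, Z)))))))
  step 34: S(S(S(add(mul(S(add(Z, Z)), add(SZ, Z)), mul(add(Z, mul(Z, SZ)), mul(add(SSZ, Z), add(SZ, Z)))))))
  step 35: S(S(S(add(add(add(SZ, Z), mul(add(Z, Z), add(SZ, Z))), mul(add(Z, mul(Z, SZ)), mul(add(SSZ, Z), add(SZ, Z)))))))
  step 36: S(S(S(add(add(S(add(Z, Z)), mul(add(Z, Z), add(SZ, Z))), mul(add(Z, mul(Z, SZ)), mul(add(SSZ, Z), add(SZ, Z)))))))
  step 37: S(S(S(add(S(add(add(Z, Z), mul(add(Z, Z), add(SZ, Z)))), mul(add(Z, mul(Z, SZ)), mul(add(SSZ, Z), add(SZ, Z)))))))
  step 38: S(S(S(S(add(add(add(Z, Z), mul(add(Z, Z), add(SZ, Z))), mul(add(Z, mul(Z, SZ)), mul(add(SSZ, Z), add(SZ, Z))))))))
  step 39: S(S(S(S(add(add(Z, mul(add(Z, Z), add(SZ, Z))), mul(add(Z, mul(Z, SZ)), mul(add(SSZ, Z), add(SZ, Z))))))))
  step 40: S(S(S(S(add(mul(add(Z, Z), add(SZ, Z)), mul(add(Z, mul(Z, SZ)), mul(add(SSZ, Z), add(SZ, Z))))))))
  step 41: S(S(S(S(add(mul(Z, add(SZ, Z)), mul(add(Z, mul(Z, SZ)), mul(add(SSZ, Z), add(SZ, Z))))))))
  step 42: S(S(S(S(add(Z, mul(add(Z, mul(Z, SZ)), mul(add(SSZ, Z), add(SZ, Z))))))))
  step 43: S(S(S(S(mul(add(Z, mul(Z, SZ)), mul(add(SSZ, Z), add(SZ, Z)))))))
  step 44: S(S(S(S(mul(mul(Z, SZ), mul(add(SSZ, Z), add(SZ, Z)))))))
  step 45: S(S(S(S(mul(Z, mul(add(SSZ, Z), add(SZ, Z)))))))
  step 46: S^4(Z)

Answer: normal form = S^4(Z)  (in 46 steps)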